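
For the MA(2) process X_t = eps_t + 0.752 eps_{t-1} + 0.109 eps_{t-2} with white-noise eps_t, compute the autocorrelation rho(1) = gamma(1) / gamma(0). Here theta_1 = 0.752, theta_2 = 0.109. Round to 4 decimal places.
\rho(1) = 0.5287

For an MA(q) process with theta_0 = 1, the autocovariance is
  gamma(k) = sigma^2 * sum_{i=0..q-k} theta_i * theta_{i+k},
and rho(k) = gamma(k) / gamma(0). Sigma^2 cancels.
  numerator   = (1)*(0.752) + (0.752)*(0.109) = 0.833968.
  denominator = (1)^2 + (0.752)^2 + (0.109)^2 = 1.577385.
  rho(1) = 0.833968 / 1.577385 = 0.5287.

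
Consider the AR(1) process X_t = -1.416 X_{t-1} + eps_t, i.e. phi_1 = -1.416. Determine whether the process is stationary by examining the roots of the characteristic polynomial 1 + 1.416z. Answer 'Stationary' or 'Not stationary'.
\text{Not stationary}

The AR(p) characteristic polynomial is P(z) = 1 + 1.416z.
Stationarity requires all roots to lie outside the unit circle, i.e. |z| > 1 for every root.
This is linear in z: 1 + (1.416) z = 0  =>  z = -1/(1.416) = -0.706215,  |z| = 0.706215.
Moduli of all roots: 0.7062.
All moduli strictly greater than 1? No.
Verdict: Not stationary.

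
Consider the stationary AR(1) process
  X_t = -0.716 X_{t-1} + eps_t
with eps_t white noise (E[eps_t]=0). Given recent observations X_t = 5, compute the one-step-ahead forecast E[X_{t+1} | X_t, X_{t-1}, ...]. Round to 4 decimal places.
E[X_{t+1} \mid \mathcal F_t] = -3.5800

For an AR(p) model X_t = c + sum_i phi_i X_{t-i} + eps_t, the
one-step-ahead conditional mean is
  E[X_{t+1} | X_t, ...] = c + sum_i phi_i X_{t+1-i}.
Substitute known values:
  E[X_{t+1} | ...] = (-0.716) * (5)
                   = -3.5800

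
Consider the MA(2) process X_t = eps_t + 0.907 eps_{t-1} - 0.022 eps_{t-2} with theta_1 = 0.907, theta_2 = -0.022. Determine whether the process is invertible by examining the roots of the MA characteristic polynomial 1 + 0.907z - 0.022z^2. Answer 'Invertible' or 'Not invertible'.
\text{Invertible}

The MA(q) characteristic polynomial is P(z) = 1 + 0.907z - 0.022z^2.
Invertibility requires all roots to lie outside the unit circle, i.e. |z| > 1 for every root.
Set 1 + (0.907) z + (-0.022) z^2 = 0, i.e. a z^2 + b z + c = 0 with a = -0.022, b = 0.907, c = 1.
Discriminant D = b^2 - 4ac = (0.907)^2 - 4*(-0.022)*1 = 0.822649 - (-0.088) = 0.910649.
D >= 0, so the roots are real: z = (-b +/- sqrt(D)) / (2a) = (-0.907 +/- 0.954279) / (-0.044).
  z_1 = (-0.907 + 0.954279) / (-0.044) = -1.0745,   |z_1| = 1.0745.
  z_2 = (-0.907 - 0.954279) / (-0.044) = 42.3018,   |z_2| = 42.3018.
Moduli of all roots: 1.0745, 42.3018.
All moduli strictly greater than 1? Yes.
Verdict: Invertible.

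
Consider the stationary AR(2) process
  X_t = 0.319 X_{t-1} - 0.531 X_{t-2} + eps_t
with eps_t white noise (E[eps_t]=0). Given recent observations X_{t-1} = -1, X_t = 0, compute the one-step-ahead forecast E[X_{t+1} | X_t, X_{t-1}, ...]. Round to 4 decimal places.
E[X_{t+1} \mid \mathcal F_t] = 0.5310

For an AR(p) model X_t = c + sum_i phi_i X_{t-i} + eps_t, the
one-step-ahead conditional mean is
  E[X_{t+1} | X_t, ...] = c + sum_i phi_i X_{t+1-i}.
Substitute known values:
  E[X_{t+1} | ...] = (0.319) * (0) + (-0.531) * (-1)
                   = 0.5310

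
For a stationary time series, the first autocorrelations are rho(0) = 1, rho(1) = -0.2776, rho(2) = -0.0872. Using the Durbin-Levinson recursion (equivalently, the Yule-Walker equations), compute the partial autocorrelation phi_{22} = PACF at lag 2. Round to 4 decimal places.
\phi_{22} = -0.1780

The PACF at lag k is phi_{kk}, the last component of the solution
to the Yule-Walker system G_k phi = r_k where
  (G_k)_{ij} = rho(|i - j|), (r_k)_i = rho(i), i,j = 1..k.
Equivalently, Durbin-Levinson gives phi_{kk} iteratively:
  phi_{11} = rho(1)
  phi_{kk} = [rho(k) - sum_{j=1..k-1} phi_{k-1,j} rho(k-j)]
            / [1 - sum_{j=1..k-1} phi_{k-1,j} rho(j)],
  phi_{k,j} = phi_{k-1,j} - phi_{kk} phi_{k-1,k-j},  j = 1..k-1.
Step k = 1:
  phi_11 = rho(1) = -0.2776.
Step k = 2:
  phi_22 = [rho(2) - phi_11 rho(1)] / [1 - phi_11 rho(1)] = [-0.0872 - (-0.2776)(-0.2776)] / [1 - (-0.2776)(-0.2776)]
         = -0.16426176 / 0.92293824 = -0.178.
Therefore phi_{22} = -0.1780.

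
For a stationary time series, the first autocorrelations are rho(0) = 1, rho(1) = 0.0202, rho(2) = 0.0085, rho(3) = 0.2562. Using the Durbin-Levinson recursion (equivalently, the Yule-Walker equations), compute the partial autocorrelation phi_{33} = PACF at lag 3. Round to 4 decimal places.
\phi_{33} = 0.2560

The PACF at lag k is phi_{kk}, the last component of the solution
to the Yule-Walker system G_k phi = r_k where
  (G_k)_{ij} = rho(|i - j|), (r_k)_i = rho(i), i,j = 1..k.
Equivalently, Durbin-Levinson gives phi_{kk} iteratively:
  phi_{11} = rho(1)
  phi_{kk} = [rho(k) - sum_{j=1..k-1} phi_{k-1,j} rho(k-j)]
            / [1 - sum_{j=1..k-1} phi_{k-1,j} rho(j)],
  phi_{k,j} = phi_{k-1,j} - phi_{kk} phi_{k-1,k-j},  j = 1..k-1.
Step k = 1:
  phi_11 = rho(1) = 0.0202.
Step k = 2:
  phi_22 = [rho(2) - phi_11 rho(1)] / [1 - phi_11 rho(1)] = [0.0085 - (0.0202)(0.0202)] / [1 - (0.0202)(0.0202)]
         = 0.00809196 / 0.99959196 = 0.008095.
  Update: phi_21 = phi_11 - phi_22 phi_11 = 0.0202 - (0.008095)(0.0202) = 0.020036.
Step k = 3:
  phi_33 = [rho(3) - phi_21 rho(2) - phi_22 rho(1)] / [1 - phi_21 rho(1) - phi_22 rho(2)]
    numerator   = 0.2562 - (0.020036)(0.0085) - (0.008095)(0.0202) = 0.25586617
    denominator = 1 - (0.020036)(0.0202) - (0.008095)(0.0085) = 0.99952645
  phi_33 = 0.25586617 / 0.99952645 = 0.256.
Therefore phi_{33} = 0.2560.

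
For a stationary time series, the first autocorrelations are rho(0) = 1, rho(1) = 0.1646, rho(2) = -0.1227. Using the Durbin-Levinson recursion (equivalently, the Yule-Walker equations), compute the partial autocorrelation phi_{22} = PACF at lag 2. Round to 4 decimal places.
\phi_{22} = -0.1540

The PACF at lag k is phi_{kk}, the last component of the solution
to the Yule-Walker system G_k phi = r_k where
  (G_k)_{ij} = rho(|i - j|), (r_k)_i = rho(i), i,j = 1..k.
Equivalently, Durbin-Levinson gives phi_{kk} iteratively:
  phi_{11} = rho(1)
  phi_{kk} = [rho(k) - sum_{j=1..k-1} phi_{k-1,j} rho(k-j)]
            / [1 - sum_{j=1..k-1} phi_{k-1,j} rho(j)],
  phi_{k,j} = phi_{k-1,j} - phi_{kk} phi_{k-1,k-j},  j = 1..k-1.
Step k = 1:
  phi_11 = rho(1) = 0.1646.
Step k = 2:
  phi_22 = [rho(2) - phi_11 rho(1)] / [1 - phi_11 rho(1)] = [-0.1227 - (0.1646)(0.1646)] / [1 - (0.1646)(0.1646)]
         = -0.14979316 / 0.97290684 = -0.154.
Therefore phi_{22} = -0.1540.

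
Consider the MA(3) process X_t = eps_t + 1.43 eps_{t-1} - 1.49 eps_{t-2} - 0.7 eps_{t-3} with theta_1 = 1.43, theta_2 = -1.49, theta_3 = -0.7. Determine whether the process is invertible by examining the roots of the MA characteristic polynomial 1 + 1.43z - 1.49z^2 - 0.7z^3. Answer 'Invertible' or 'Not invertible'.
\text{Not invertible}

The MA(q) characteristic polynomial is P(z) = 1 + 1.43z - 1.49z^2 - 0.7z^3.
Invertibility requires all roots to lie outside the unit circle, i.e. |z| > 1 for every root.
Degree 3: look for a simple real root z0 first, then factor out (1 - z/z0) and solve the remaining quadratic.
Testing z0 = -0.5: P(-0.5) = 1 + (1.43)(-0.5) + (-1.49)(-0.5)^2 + (-0.7)(-0.5)^3
  = 1 + (-0.715) + (-0.3725) + (0.0875) = 0.  So z_0 = -0.5 is a root, |z_0| = 0.5.
Divide out the factor (1 + 2 z) = (1 - z/z0) (since 1/z0 = -2):
  P(z) = (1 + 2 z)(1 + (-0.57) z + (-0.35) z^2)
  [check: z-coef -0.57 - (-2) = 1.43; z^2-coef -0.35 - (-2)(-0.57) = -1.49; z^3-coef -(-2)(-0.35) = -0.7.]
Remaining roots from the quadratic factor 1 + (-0.57) z + (-0.35) z^2:
  Set 1 + (-0.57) z + (-0.35) z^2 = 0, i.e. a z^2 + b z + c = 0 with a = -0.35, b = -0.57, c = 1.
  Discriminant D = b^2 - 4ac = (-0.57)^2 - 4*(-0.35)*1 = 0.3249 - (-1.4) = 1.7249.
  D >= 0, so the roots are real: z = (-b +/- sqrt(D)) / (2a) = (0.57 +/- 1.313354) / (-0.7).
    z_1 = (0.57 + 1.313354) / (-0.7) = -2.6905,   |z_1| = 2.6905.
    z_2 = (0.57 - 1.313354) / (-0.7) = 1.0619,   |z_2| = 1.0619.
Moduli of all roots: 0.5000, 2.6905, 1.0619.
All moduli strictly greater than 1? No.
Verdict: Not invertible.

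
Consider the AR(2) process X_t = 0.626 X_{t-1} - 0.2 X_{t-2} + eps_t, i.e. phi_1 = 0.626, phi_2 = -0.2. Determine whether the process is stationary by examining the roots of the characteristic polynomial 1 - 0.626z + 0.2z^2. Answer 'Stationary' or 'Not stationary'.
\text{Stationary}

The AR(p) characteristic polynomial is P(z) = 1 - 0.626z + 0.2z^2.
Stationarity requires all roots to lie outside the unit circle, i.e. |z| > 1 for every root.
Set 1 + (-0.626) z + (0.2) z^2 = 0, i.e. a z^2 + b z + c = 0 with a = 0.2, b = -0.626, c = 1.
Discriminant D = b^2 - 4ac = (-0.626)^2 - 4*(0.2)*1 = 0.391876 - (0.8) = -0.408124.
D < 0, so the roots are the complex-conjugate pair z = (-b +/- i sqrt(-D)) / (2a) = 1.565 +/- 1.5971i.
For a conjugate pair |z|^2 = z * conj(z) = (product of roots) = c/a = 1/(0.2) = 5, so |z| = sqrt(5) = 2.2361 for both roots.
Moduli of all roots: 2.2361, 2.2361.
All moduli strictly greater than 1? Yes.
Verdict: Stationary.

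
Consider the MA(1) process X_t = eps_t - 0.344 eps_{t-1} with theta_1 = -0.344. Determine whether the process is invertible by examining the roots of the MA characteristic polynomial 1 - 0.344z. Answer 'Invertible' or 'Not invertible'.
\text{Invertible}

The MA(q) characteristic polynomial is P(z) = 1 - 0.344z.
Invertibility requires all roots to lie outside the unit circle, i.e. |z| > 1 for every root.
This is linear in z: 1 + (-0.344) z = 0  =>  z = -1/(-0.344) = 2.906977,  |z| = 2.906977.
Moduli of all roots: 2.9070.
All moduli strictly greater than 1? Yes.
Verdict: Invertible.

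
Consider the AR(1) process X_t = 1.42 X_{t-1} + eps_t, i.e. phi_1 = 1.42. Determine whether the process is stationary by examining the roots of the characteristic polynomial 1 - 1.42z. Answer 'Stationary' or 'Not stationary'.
\text{Not stationary}

The AR(p) characteristic polynomial is P(z) = 1 - 1.42z.
Stationarity requires all roots to lie outside the unit circle, i.e. |z| > 1 for every root.
This is linear in z: 1 + (-1.42) z = 0  =>  z = -1/(-1.42) = 0.704225,  |z| = 0.704225.
Moduli of all roots: 0.7042.
All moduli strictly greater than 1? No.
Verdict: Not stationary.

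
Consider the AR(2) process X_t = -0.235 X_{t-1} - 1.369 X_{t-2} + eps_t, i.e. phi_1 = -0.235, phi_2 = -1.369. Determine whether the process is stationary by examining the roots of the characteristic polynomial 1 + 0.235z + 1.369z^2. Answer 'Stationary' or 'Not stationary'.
\text{Not stationary}

The AR(p) characteristic polynomial is P(z) = 1 + 0.235z + 1.369z^2.
Stationarity requires all roots to lie outside the unit circle, i.e. |z| > 1 for every root.
Set 1 + (0.235) z + (1.369) z^2 = 0, i.e. a z^2 + b z + c = 0 with a = 1.369, b = 0.235, c = 1.
Discriminant D = b^2 - 4ac = (0.235)^2 - 4*(1.369)*1 = 0.055225 - (5.476) = -5.420775.
D < 0, so the roots are the complex-conjugate pair z = (-b +/- i sqrt(-D)) / (2a) = -0.0858 +/- 0.8503i.
For a conjugate pair |z|^2 = z * conj(z) = (product of roots) = c/a = 1/(1.369) = 0.73046, so |z| = sqrt(0.73046) = 0.8547 for both roots.
Moduli of all roots: 0.8547, 0.8547.
All moduli strictly greater than 1? No.
Verdict: Not stationary.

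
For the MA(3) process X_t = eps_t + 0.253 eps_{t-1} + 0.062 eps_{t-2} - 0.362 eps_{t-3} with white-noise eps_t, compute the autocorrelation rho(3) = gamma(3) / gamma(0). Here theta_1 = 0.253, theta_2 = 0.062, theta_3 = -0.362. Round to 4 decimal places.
\rho(3) = -0.3019

For an MA(q) process with theta_0 = 1, the autocovariance is
  gamma(k) = sigma^2 * sum_{i=0..q-k} theta_i * theta_{i+k},
and rho(k) = gamma(k) / gamma(0). Sigma^2 cancels.
  numerator   = (1)*(-0.362) = -0.362.
  denominator = (1)^2 + (0.253)^2 + (0.062)^2 + (-0.362)^2 = 1.198897.
  rho(3) = -0.362 / 1.198897 = -0.3019.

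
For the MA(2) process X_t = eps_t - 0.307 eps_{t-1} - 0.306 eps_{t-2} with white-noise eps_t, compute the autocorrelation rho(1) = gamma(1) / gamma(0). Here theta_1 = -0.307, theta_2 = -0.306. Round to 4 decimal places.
\rho(1) = -0.1794

For an MA(q) process with theta_0 = 1, the autocovariance is
  gamma(k) = sigma^2 * sum_{i=0..q-k} theta_i * theta_{i+k},
and rho(k) = gamma(k) / gamma(0). Sigma^2 cancels.
  numerator   = (1)*(-0.307) + (-0.307)*(-0.306) = -0.213058.
  denominator = (1)^2 + (-0.307)^2 + (-0.306)^2 = 1.187885.
  rho(1) = -0.213058 / 1.187885 = -0.1794.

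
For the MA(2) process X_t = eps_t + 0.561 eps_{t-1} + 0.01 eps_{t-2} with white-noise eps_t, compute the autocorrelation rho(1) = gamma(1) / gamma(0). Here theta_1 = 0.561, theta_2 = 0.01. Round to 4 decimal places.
\rho(1) = 0.4309

For an MA(q) process with theta_0 = 1, the autocovariance is
  gamma(k) = sigma^2 * sum_{i=0..q-k} theta_i * theta_{i+k},
and rho(k) = gamma(k) / gamma(0). Sigma^2 cancels.
  numerator   = (1)*(0.561) + (0.561)*(0.01) = 0.56661.
  denominator = (1)^2 + (0.561)^2 + (0.01)^2 = 1.314821.
  rho(1) = 0.56661 / 1.314821 = 0.4309.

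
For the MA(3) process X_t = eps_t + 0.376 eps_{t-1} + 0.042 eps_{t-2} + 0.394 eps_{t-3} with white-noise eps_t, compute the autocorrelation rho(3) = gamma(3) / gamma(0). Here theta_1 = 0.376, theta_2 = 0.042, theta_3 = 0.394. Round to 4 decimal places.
\rho(3) = 0.3035

For an MA(q) process with theta_0 = 1, the autocovariance is
  gamma(k) = sigma^2 * sum_{i=0..q-k} theta_i * theta_{i+k},
and rho(k) = gamma(k) / gamma(0). Sigma^2 cancels.
  numerator   = (1)*(0.394) = 0.394.
  denominator = (1)^2 + (0.376)^2 + (0.042)^2 + (0.394)^2 = 1.298376.
  rho(3) = 0.394 / 1.298376 = 0.3035.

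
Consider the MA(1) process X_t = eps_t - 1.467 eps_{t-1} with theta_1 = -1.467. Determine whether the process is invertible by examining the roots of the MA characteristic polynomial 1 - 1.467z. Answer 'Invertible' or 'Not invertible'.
\text{Not invertible}

The MA(q) characteristic polynomial is P(z) = 1 - 1.467z.
Invertibility requires all roots to lie outside the unit circle, i.e. |z| > 1 for every root.
This is linear in z: 1 + (-1.467) z = 0  =>  z = -1/(-1.467) = 0.681663,  |z| = 0.681663.
Moduli of all roots: 0.6817.
All moduli strictly greater than 1? No.
Verdict: Not invertible.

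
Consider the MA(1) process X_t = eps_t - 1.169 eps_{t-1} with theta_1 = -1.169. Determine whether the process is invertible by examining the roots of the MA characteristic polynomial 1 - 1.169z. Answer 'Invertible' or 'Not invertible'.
\text{Not invertible}

The MA(q) characteristic polynomial is P(z) = 1 - 1.169z.
Invertibility requires all roots to lie outside the unit circle, i.e. |z| > 1 for every root.
This is linear in z: 1 + (-1.169) z = 0  =>  z = -1/(-1.169) = 0.855432,  |z| = 0.855432.
Moduli of all roots: 0.8554.
All moduli strictly greater than 1? No.
Verdict: Not invertible.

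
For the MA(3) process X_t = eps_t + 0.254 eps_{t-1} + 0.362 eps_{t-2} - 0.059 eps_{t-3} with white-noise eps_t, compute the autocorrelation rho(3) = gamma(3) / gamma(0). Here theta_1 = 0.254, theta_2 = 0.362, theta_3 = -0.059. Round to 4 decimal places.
\rho(3) = -0.0492

For an MA(q) process with theta_0 = 1, the autocovariance is
  gamma(k) = sigma^2 * sum_{i=0..q-k} theta_i * theta_{i+k},
and rho(k) = gamma(k) / gamma(0). Sigma^2 cancels.
  numerator   = (1)*(-0.059) = -0.059.
  denominator = (1)^2 + (0.254)^2 + (0.362)^2 + (-0.059)^2 = 1.199041.
  rho(3) = -0.059 / 1.199041 = -0.0492.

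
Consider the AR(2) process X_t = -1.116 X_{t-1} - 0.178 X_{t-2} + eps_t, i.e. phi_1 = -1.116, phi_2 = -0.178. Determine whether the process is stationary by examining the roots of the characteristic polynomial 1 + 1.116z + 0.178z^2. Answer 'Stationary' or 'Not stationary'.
\text{Stationary}

The AR(p) characteristic polynomial is P(z) = 1 + 1.116z + 0.178z^2.
Stationarity requires all roots to lie outside the unit circle, i.e. |z| > 1 for every root.
Set 1 + (1.116) z + (0.178) z^2 = 0, i.e. a z^2 + b z + c = 0 with a = 0.178, b = 1.116, c = 1.
Discriminant D = b^2 - 4ac = (1.116)^2 - 4*(0.178)*1 = 1.245456 - (0.712) = 0.533456.
D >= 0, so the roots are real: z = (-b +/- sqrt(D)) / (2a) = (-1.116 +/- 0.730381) / (0.356).
  z_1 = (-1.116 + 0.730381) / (0.356) = -1.0832,   |z_1| = 1.0832.
  z_2 = (-1.116 - 0.730381) / (0.356) = -5.1865,   |z_2| = 5.1865.
Moduli of all roots: 1.0832, 5.1865.
All moduli strictly greater than 1? Yes.
Verdict: Stationary.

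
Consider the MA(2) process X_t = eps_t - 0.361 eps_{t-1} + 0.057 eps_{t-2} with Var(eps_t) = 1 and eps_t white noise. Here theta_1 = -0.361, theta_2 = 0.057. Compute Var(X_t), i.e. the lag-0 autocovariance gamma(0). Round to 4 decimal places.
\gamma(0) = 1.1336

For an MA(q) process X_t = eps_t + sum_i theta_i eps_{t-i} with
Var(eps_t) = sigma^2, the variance is
  gamma(0) = sigma^2 * (1 + sum_i theta_i^2).
  sum_i theta_i^2 = (-0.361)^2 + (0.057)^2 = 0.130321 + 0.003249 = 0.13357.
  gamma(0) = 1 * (1 + 0.13357) = 1 * 1.13357 = 1.13357, which rounds to 1.1336.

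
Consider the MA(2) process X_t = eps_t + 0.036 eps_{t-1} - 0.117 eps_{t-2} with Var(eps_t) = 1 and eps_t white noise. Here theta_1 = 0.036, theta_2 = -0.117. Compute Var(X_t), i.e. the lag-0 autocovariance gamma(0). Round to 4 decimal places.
\gamma(0) = 1.0150

For an MA(q) process X_t = eps_t + sum_i theta_i eps_{t-i} with
Var(eps_t) = sigma^2, the variance is
  gamma(0) = sigma^2 * (1 + sum_i theta_i^2).
  sum_i theta_i^2 = (0.036)^2 + (-0.117)^2 = 0.001296 + 0.013689 = 0.014985.
  gamma(0) = 1 * (1 + 0.014985) = 1 * 1.014985 = 1.014985, which rounds to 1.0150.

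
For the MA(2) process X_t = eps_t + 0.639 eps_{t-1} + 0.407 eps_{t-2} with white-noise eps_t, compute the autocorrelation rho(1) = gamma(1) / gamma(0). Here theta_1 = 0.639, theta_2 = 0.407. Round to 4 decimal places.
\rho(1) = 0.5712

For an MA(q) process with theta_0 = 1, the autocovariance is
  gamma(k) = sigma^2 * sum_{i=0..q-k} theta_i * theta_{i+k},
and rho(k) = gamma(k) / gamma(0). Sigma^2 cancels.
  numerator   = (1)*(0.639) + (0.639)*(0.407) = 0.899073.
  denominator = (1)^2 + (0.639)^2 + (0.407)^2 = 1.57397.
  rho(1) = 0.899073 / 1.57397 = 0.5712.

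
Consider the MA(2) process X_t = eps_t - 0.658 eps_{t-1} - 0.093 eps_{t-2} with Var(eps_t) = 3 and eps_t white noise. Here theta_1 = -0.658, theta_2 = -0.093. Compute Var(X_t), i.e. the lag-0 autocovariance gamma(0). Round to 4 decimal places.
\gamma(0) = 4.3248

For an MA(q) process X_t = eps_t + sum_i theta_i eps_{t-i} with
Var(eps_t) = sigma^2, the variance is
  gamma(0) = sigma^2 * (1 + sum_i theta_i^2).
  sum_i theta_i^2 = (-0.658)^2 + (-0.093)^2 = 0.432964 + 0.008649 = 0.441613.
  gamma(0) = 3 * (1 + 0.441613) = 3 * 1.441613 = 4.324839, which rounds to 4.3248.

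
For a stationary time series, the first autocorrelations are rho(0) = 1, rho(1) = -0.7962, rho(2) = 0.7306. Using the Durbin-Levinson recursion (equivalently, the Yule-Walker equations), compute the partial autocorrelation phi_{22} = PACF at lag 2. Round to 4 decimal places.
\phi_{22} = 0.2641

The PACF at lag k is phi_{kk}, the last component of the solution
to the Yule-Walker system G_k phi = r_k where
  (G_k)_{ij} = rho(|i - j|), (r_k)_i = rho(i), i,j = 1..k.
Equivalently, Durbin-Levinson gives phi_{kk} iteratively:
  phi_{11} = rho(1)
  phi_{kk} = [rho(k) - sum_{j=1..k-1} phi_{k-1,j} rho(k-j)]
            / [1 - sum_{j=1..k-1} phi_{k-1,j} rho(j)],
  phi_{k,j} = phi_{k-1,j} - phi_{kk} phi_{k-1,k-j},  j = 1..k-1.
Step k = 1:
  phi_11 = rho(1) = -0.7962.
Step k = 2:
  phi_22 = [rho(2) - phi_11 rho(1)] / [1 - phi_11 rho(1)] = [0.7306 - (-0.7962)(-0.7962)] / [1 - (-0.7962)(-0.7962)]
         = 0.09666556 / 0.36606556 = 0.2641.
Therefore phi_{22} = 0.2641.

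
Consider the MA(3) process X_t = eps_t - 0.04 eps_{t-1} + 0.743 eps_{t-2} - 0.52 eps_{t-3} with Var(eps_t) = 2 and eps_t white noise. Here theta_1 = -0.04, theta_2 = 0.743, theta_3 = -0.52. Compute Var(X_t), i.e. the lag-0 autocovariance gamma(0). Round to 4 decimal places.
\gamma(0) = 3.6481

For an MA(q) process X_t = eps_t + sum_i theta_i eps_{t-i} with
Var(eps_t) = sigma^2, the variance is
  gamma(0) = sigma^2 * (1 + sum_i theta_i^2).
  sum_i theta_i^2 = (-0.04)^2 + (0.743)^2 + (-0.52)^2 = 0.0016 + 0.552049 + 0.2704 = 0.824049.
  gamma(0) = 2 * (1 + 0.824049) = 2 * 1.824049 = 3.648098, which rounds to 3.6481.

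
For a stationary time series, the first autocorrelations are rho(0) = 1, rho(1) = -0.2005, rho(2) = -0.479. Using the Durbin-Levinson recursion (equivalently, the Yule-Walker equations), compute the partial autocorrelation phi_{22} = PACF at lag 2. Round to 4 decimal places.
\phi_{22} = -0.5409

The PACF at lag k is phi_{kk}, the last component of the solution
to the Yule-Walker system G_k phi = r_k where
  (G_k)_{ij} = rho(|i - j|), (r_k)_i = rho(i), i,j = 1..k.
Equivalently, Durbin-Levinson gives phi_{kk} iteratively:
  phi_{11} = rho(1)
  phi_{kk} = [rho(k) - sum_{j=1..k-1} phi_{k-1,j} rho(k-j)]
            / [1 - sum_{j=1..k-1} phi_{k-1,j} rho(j)],
  phi_{k,j} = phi_{k-1,j} - phi_{kk} phi_{k-1,k-j},  j = 1..k-1.
Step k = 1:
  phi_11 = rho(1) = -0.2005.
Step k = 2:
  phi_22 = [rho(2) - phi_11 rho(1)] / [1 - phi_11 rho(1)] = [-0.479 - (-0.2005)(-0.2005)] / [1 - (-0.2005)(-0.2005)]
         = -0.51920025 / 0.95979975 = -0.5409.
Therefore phi_{22} = -0.5409.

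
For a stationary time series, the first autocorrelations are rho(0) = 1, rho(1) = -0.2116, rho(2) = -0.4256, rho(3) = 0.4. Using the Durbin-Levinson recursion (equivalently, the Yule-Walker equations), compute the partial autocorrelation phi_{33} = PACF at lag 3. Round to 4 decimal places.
\phi_{33} = 0.2231

The PACF at lag k is phi_{kk}, the last component of the solution
to the Yule-Walker system G_k phi = r_k where
  (G_k)_{ij} = rho(|i - j|), (r_k)_i = rho(i), i,j = 1..k.
Equivalently, Durbin-Levinson gives phi_{kk} iteratively:
  phi_{11} = rho(1)
  phi_{kk} = [rho(k) - sum_{j=1..k-1} phi_{k-1,j} rho(k-j)]
            / [1 - sum_{j=1..k-1} phi_{k-1,j} rho(j)],
  phi_{k,j} = phi_{k-1,j} - phi_{kk} phi_{k-1,k-j},  j = 1..k-1.
Step k = 1:
  phi_11 = rho(1) = -0.2116.
Step k = 2:
  phi_22 = [rho(2) - phi_11 rho(1)] / [1 - phi_11 rho(1)] = [-0.4256 - (-0.2116)(-0.2116)] / [1 - (-0.2116)(-0.2116)]
         = -0.47037456 / 0.95522544 = -0.492423.
  Update: phi_21 = phi_11 - phi_22 phi_11 = -0.2116 - (-0.492423)(-0.2116) = -0.315797.
Step k = 3:
  phi_33 = [rho(3) - phi_21 rho(2) - phi_22 rho(1)] / [1 - phi_21 rho(1) - phi_22 rho(2)]
    numerator   = 0.4 - (-0.315797)(-0.4256) - (-0.492423)(-0.2116) = 0.16140035
    denominator = 1 - (-0.315797)(-0.2116) - (-0.492423)(-0.4256) = 0.72360239
  phi_33 = 0.16140035 / 0.72360239 = 0.2231.
Therefore phi_{33} = 0.2231.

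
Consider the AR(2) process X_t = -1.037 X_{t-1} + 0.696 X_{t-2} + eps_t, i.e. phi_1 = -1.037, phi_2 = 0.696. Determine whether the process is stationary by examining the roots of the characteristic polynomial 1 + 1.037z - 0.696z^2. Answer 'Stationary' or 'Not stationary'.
\text{Not stationary}

The AR(p) characteristic polynomial is P(z) = 1 + 1.037z - 0.696z^2.
Stationarity requires all roots to lie outside the unit circle, i.e. |z| > 1 for every root.
Set 1 + (1.037) z + (-0.696) z^2 = 0, i.e. a z^2 + b z + c = 0 with a = -0.696, b = 1.037, c = 1.
Discriminant D = b^2 - 4ac = (1.037)^2 - 4*(-0.696)*1 = 1.075369 - (-2.784) = 3.859369.
D >= 0, so the roots are real: z = (-b +/- sqrt(D)) / (2a) = (-1.037 +/- 1.964528) / (-1.392).
  z_1 = (-1.037 + 1.964528) / (-1.392) = -0.6663,   |z_1| = 0.6663.
  z_2 = (-1.037 - 1.964528) / (-1.392) = 2.1563,   |z_2| = 2.1563.
Moduli of all roots: 0.6663, 2.1563.
All moduli strictly greater than 1? No.
Verdict: Not stationary.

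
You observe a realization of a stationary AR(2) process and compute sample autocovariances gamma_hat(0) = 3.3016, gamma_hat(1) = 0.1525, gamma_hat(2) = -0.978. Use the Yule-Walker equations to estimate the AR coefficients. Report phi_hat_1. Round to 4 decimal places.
\hat\phi_{1} = 0.0600

The Yule-Walker equations for an AR(p) process read, in matrix form,
  Gamma_p phi = r_p,   with   (Gamma_p)_{ij} = gamma(|i - j|),
                       (r_p)_i = gamma(i),   i,j = 1..p.
Substitute the sample gammas (Toeplitz matrix and right-hand side of size 2):
  Gamma_p = [[3.3016, 0.1525], [0.1525, 3.3016]]
  r_p     = [0.1525, -0.978]
Written out:
  3.3016 phi_1 + 0.1525 phi_2 = 0.1525
  0.1525 phi_1 + 3.3016 phi_2 = -0.978
Solve by Cramer's rule:
  det = gamma(0)^2 - gamma(1)^2 = (3.3016)^2 - (0.1525)^2 = 10.90056256 - 0.02325625 = 10.87730631
  phi_hat_1 = [gamma(1) gamma(0) - gamma(1) gamma(2)] / det = [(0.1525)(3.3016) - (0.1525)(-0.978)] / 10.87730631 = 0.652639 / 10.87730631 = 0.06
  phi_hat_2 = [gamma(0) gamma(2) - gamma(1)^2] / det = [(3.3016)(-0.978) - (0.1525)^2] / 10.87730631 = -3.25222105 / 10.87730631 = -0.299
So phi_hat = [0.0600, -0.2990].
Therefore phi_hat_1 = 0.0600.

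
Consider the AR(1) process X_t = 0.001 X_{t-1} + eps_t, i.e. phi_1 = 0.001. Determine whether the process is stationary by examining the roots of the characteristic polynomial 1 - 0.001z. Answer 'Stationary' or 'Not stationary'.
\text{Stationary}

The AR(p) characteristic polynomial is P(z) = 1 - 0.001z.
Stationarity requires all roots to lie outside the unit circle, i.e. |z| > 1 for every root.
This is linear in z: 1 + (-0.001) z = 0  =>  z = -1/(-0.001) = 1000,  |z| = 1000.
Moduli of all roots: 1000.0000.
All moduli strictly greater than 1? Yes.
Verdict: Stationary.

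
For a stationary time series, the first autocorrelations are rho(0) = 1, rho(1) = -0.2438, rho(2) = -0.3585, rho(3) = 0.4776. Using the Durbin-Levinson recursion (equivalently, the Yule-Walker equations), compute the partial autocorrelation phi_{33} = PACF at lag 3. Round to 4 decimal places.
\phi_{33} = 0.3220

The PACF at lag k is phi_{kk}, the last component of the solution
to the Yule-Walker system G_k phi = r_k where
  (G_k)_{ij} = rho(|i - j|), (r_k)_i = rho(i), i,j = 1..k.
Equivalently, Durbin-Levinson gives phi_{kk} iteratively:
  phi_{11} = rho(1)
  phi_{kk} = [rho(k) - sum_{j=1..k-1} phi_{k-1,j} rho(k-j)]
            / [1 - sum_{j=1..k-1} phi_{k-1,j} rho(j)],
  phi_{k,j} = phi_{k-1,j} - phi_{kk} phi_{k-1,k-j},  j = 1..k-1.
Step k = 1:
  phi_11 = rho(1) = -0.2438.
Step k = 2:
  phi_22 = [rho(2) - phi_11 rho(1)] / [1 - phi_11 rho(1)] = [-0.3585 - (-0.2438)(-0.2438)] / [1 - (-0.2438)(-0.2438)]
         = -0.41793844 / 0.94056156 = -0.44435.
  Update: phi_21 = phi_11 - phi_22 phi_11 = -0.2438 - (-0.44435)(-0.2438) = -0.352133.
Step k = 3:
  phi_33 = [rho(3) - phi_21 rho(2) - phi_22 rho(1)] / [1 - phi_21 rho(1) - phi_22 rho(2)]
    numerator   = 0.4776 - (-0.352133)(-0.3585) - (-0.44435)(-0.2438) = 0.24302799
    denominator = 1 - (-0.352133)(-0.2438) - (-0.44435)(-0.3585) = 0.75485065
  phi_33 = 0.24302799 / 0.75485065 = 0.322.
Therefore phi_{33} = 0.3220.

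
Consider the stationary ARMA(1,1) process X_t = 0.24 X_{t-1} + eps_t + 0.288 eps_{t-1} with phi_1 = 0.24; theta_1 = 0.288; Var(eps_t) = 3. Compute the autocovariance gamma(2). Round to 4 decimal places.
\gamma(2) = 0.4313

Multiply the model equation by X_{t-k} and take expectations. With theta_0 = psi_0 = 1 and psi_j the MA(infinity) weights, this gives
  gamma(k) - sum_i phi_i gamma(k-i) = c_k,
  c_k = sigma^2 * sum_{j=k..q} theta_j psi_{j-k}   (c_k = 0 for k > q),
using gamma(-m) = gamma(m).
psi-weights needed (psi_j = theta_j + sum_i phi_i psi_{j-i}):
  psi_1 = theta_1 + phi_1 = 0.288 + (0.24) = 0.528
Right-hand sides:
  c_0 = sigma^2 (1 + theta_1 psi_1) = 3 * (1 + (0.288)(0.528)) = 3 * 1.152064 = 3.456192
  c_1 = sigma^2 theta_1 = 3 * (0.288) = 0.864
  c_2 = 0
Equations for k = 0 and k = 1 (AR order 1):
  gamma(0) = phi_1 gamma(1) + c_0
  gamma(1) = phi_1 gamma(0) + c_1
Substituting the second into the first: gamma(0) (1 - phi_1^2) = c_0 + phi_1 c_1, so
  gamma(0) = (c_0 + phi_1 c_1) / (1 - phi_1^2) = (3.456192 + (0.24)(0.864)) / (1 - (0.24)^2) = 3.663552 / 0.9424 = 3.88747.
  gamma(1) = phi_1 gamma(0) + c_1 = (0.24)(3.88747) + (0.864) = 1.796993.
For k = 2 (> q): gamma(2) = phi_1 gamma(1) = (0.24)(1.796993) = 0.431278.
Therefore gamma(2) = 0.4313 (to 4 decimal places).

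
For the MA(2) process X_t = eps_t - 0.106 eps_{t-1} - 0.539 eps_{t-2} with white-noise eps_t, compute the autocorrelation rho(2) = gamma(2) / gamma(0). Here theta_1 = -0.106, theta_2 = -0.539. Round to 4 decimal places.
\rho(2) = -0.4141

For an MA(q) process with theta_0 = 1, the autocovariance is
  gamma(k) = sigma^2 * sum_{i=0..q-k} theta_i * theta_{i+k},
and rho(k) = gamma(k) / gamma(0). Sigma^2 cancels.
  numerator   = (1)*(-0.539) = -0.539.
  denominator = (1)^2 + (-0.106)^2 + (-0.539)^2 = 1.301757.
  rho(2) = -0.539 / 1.301757 = -0.4141.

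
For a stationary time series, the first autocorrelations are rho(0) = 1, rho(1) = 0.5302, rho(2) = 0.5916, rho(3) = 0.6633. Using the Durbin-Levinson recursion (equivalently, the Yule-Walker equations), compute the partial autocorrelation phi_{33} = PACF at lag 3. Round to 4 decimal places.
\phi_{33} = 0.4380

The PACF at lag k is phi_{kk}, the last component of the solution
to the Yule-Walker system G_k phi = r_k where
  (G_k)_{ij} = rho(|i - j|), (r_k)_i = rho(i), i,j = 1..k.
Equivalently, Durbin-Levinson gives phi_{kk} iteratively:
  phi_{11} = rho(1)
  phi_{kk} = [rho(k) - sum_{j=1..k-1} phi_{k-1,j} rho(k-j)]
            / [1 - sum_{j=1..k-1} phi_{k-1,j} rho(j)],
  phi_{k,j} = phi_{k-1,j} - phi_{kk} phi_{k-1,k-j},  j = 1..k-1.
Step k = 1:
  phi_11 = rho(1) = 0.5302.
Step k = 2:
  phi_22 = [rho(2) - phi_11 rho(1)] / [1 - phi_11 rho(1)] = [0.5916 - (0.5302)(0.5302)] / [1 - (0.5302)(0.5302)]
         = 0.31048796 / 0.71888796 = 0.4319.
  Update: phi_21 = phi_11 - phi_22 phi_11 = 0.5302 - (0.4319)(0.5302) = 0.301206.
Step k = 3:
  phi_33 = [rho(3) - phi_21 rho(2) - phi_22 rho(1)] / [1 - phi_21 rho(1) - phi_22 rho(2)]
    numerator   = 0.6633 - (0.301206)(0.5916) - (0.4319)(0.5302) = 0.25611271
    denominator = 1 - (0.301206)(0.5302) - (0.4319)(0.5916) = 0.5847881
  phi_33 = 0.25611271 / 0.5847881 = 0.438.
Therefore phi_{33} = 0.4380.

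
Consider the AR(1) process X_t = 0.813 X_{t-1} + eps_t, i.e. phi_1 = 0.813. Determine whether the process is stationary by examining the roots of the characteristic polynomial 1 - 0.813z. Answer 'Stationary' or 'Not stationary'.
\text{Stationary}

The AR(p) characteristic polynomial is P(z) = 1 - 0.813z.
Stationarity requires all roots to lie outside the unit circle, i.e. |z| > 1 for every root.
This is linear in z: 1 + (-0.813) z = 0  =>  z = -1/(-0.813) = 1.230012,  |z| = 1.230012.
Moduli of all roots: 1.2300.
All moduli strictly greater than 1? Yes.
Verdict: Stationary.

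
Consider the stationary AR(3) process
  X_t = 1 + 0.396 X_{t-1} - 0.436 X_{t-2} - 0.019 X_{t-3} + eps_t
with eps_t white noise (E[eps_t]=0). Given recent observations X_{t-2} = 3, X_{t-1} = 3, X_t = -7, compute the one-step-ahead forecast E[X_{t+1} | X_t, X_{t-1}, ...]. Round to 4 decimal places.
E[X_{t+1} \mid \mathcal F_t] = -3.1370

For an AR(p) model X_t = c + sum_i phi_i X_{t-i} + eps_t, the
one-step-ahead conditional mean is
  E[X_{t+1} | X_t, ...] = c + sum_i phi_i X_{t+1-i}.
Substitute known values:
  E[X_{t+1} | ...] = 1 + (0.396) * (-7) + (-0.436) * (3) + (-0.019) * (3)
                   = -3.1370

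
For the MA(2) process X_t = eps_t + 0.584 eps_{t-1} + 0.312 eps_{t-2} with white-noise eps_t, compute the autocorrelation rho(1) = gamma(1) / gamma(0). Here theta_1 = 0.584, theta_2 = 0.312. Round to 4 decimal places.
\rho(1) = 0.5327

For an MA(q) process with theta_0 = 1, the autocovariance is
  gamma(k) = sigma^2 * sum_{i=0..q-k} theta_i * theta_{i+k},
and rho(k) = gamma(k) / gamma(0). Sigma^2 cancels.
  numerator   = (1)*(0.584) + (0.584)*(0.312) = 0.766208.
  denominator = (1)^2 + (0.584)^2 + (0.312)^2 = 1.4384.
  rho(1) = 0.766208 / 1.4384 = 0.5327.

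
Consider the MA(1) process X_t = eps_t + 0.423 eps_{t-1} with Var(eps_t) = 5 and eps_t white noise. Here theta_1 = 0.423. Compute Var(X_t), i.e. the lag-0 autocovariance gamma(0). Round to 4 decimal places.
\gamma(0) = 5.8946

For an MA(q) process X_t = eps_t + sum_i theta_i eps_{t-i} with
Var(eps_t) = sigma^2, the variance is
  gamma(0) = sigma^2 * (1 + sum_i theta_i^2).
  sum_i theta_i^2 = (0.423)^2 = 0.178929.
  gamma(0) = 5 * (1 + 0.178929) = 5 * 1.178929 = 5.894645, which rounds to 5.8946.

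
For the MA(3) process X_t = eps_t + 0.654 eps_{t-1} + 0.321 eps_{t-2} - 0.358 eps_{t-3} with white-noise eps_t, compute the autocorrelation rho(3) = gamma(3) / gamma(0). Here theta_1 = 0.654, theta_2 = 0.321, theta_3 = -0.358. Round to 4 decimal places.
\rho(3) = -0.2158

For an MA(q) process with theta_0 = 1, the autocovariance is
  gamma(k) = sigma^2 * sum_{i=0..q-k} theta_i * theta_{i+k},
and rho(k) = gamma(k) / gamma(0). Sigma^2 cancels.
  numerator   = (1)*(-0.358) = -0.358.
  denominator = (1)^2 + (0.654)^2 + (0.321)^2 + (-0.358)^2 = 1.658921.
  rho(3) = -0.358 / 1.658921 = -0.2158.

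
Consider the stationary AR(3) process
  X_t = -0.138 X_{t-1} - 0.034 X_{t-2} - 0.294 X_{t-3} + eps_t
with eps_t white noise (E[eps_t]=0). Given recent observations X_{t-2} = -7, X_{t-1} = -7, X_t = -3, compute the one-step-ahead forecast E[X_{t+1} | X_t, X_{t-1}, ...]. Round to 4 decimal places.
E[X_{t+1} \mid \mathcal F_t] = 2.7100

For an AR(p) model X_t = c + sum_i phi_i X_{t-i} + eps_t, the
one-step-ahead conditional mean is
  E[X_{t+1} | X_t, ...] = c + sum_i phi_i X_{t+1-i}.
Substitute known values:
  E[X_{t+1} | ...] = (-0.138) * (-3) + (-0.034) * (-7) + (-0.294) * (-7)
                   = 2.7100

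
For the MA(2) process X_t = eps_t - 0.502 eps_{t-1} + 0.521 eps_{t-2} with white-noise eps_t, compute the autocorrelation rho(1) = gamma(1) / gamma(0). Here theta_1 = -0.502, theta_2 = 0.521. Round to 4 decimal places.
\rho(1) = -0.5012

For an MA(q) process with theta_0 = 1, the autocovariance is
  gamma(k) = sigma^2 * sum_{i=0..q-k} theta_i * theta_{i+k},
and rho(k) = gamma(k) / gamma(0). Sigma^2 cancels.
  numerator   = (1)*(-0.502) + (-0.502)*(0.521) = -0.763542.
  denominator = (1)^2 + (-0.502)^2 + (0.521)^2 = 1.523445.
  rho(1) = -0.763542 / 1.523445 = -0.5012.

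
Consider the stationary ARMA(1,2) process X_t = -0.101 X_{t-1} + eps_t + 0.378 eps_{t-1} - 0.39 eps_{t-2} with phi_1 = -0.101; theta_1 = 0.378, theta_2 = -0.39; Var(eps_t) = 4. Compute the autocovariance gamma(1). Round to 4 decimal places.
\gamma(1) = 0.5736

Multiply the model equation by X_{t-k} and take expectations. With theta_0 = psi_0 = 1 and psi_j the MA(infinity) weights, this gives
  gamma(k) - sum_i phi_i gamma(k-i) = c_k,
  c_k = sigma^2 * sum_{j=k..q} theta_j psi_{j-k}   (c_k = 0 for k > q),
using gamma(-m) = gamma(m).
psi-weights needed (psi_j = theta_j + sum_i phi_i psi_{j-i}):
  psi_1 = theta_1 + phi_1 = 0.378 + (-0.101) = 0.277
  psi_2 = theta_2 + phi_1 psi_1 = -0.39 + (-0.101)(0.277) = -0.417977
Right-hand sides:
  c_0 = sigma^2 (1 + theta_1 psi_1 + theta_2 psi_2) = 4 * (1 + (0.378)(0.277) + (-0.39)(-0.417977)) = 4 * 1.267717 = 5.070868
  c_1 = sigma^2 (theta_1 + theta_2 psi_1) = 4 * (0.378 + (-0.39)(0.277)) = 1.07988
  c_2 = sigma^2 theta_2 = 4 * (-0.39) = -1.56
Equations for k = 0 and k = 1 (AR order 1):
  gamma(0) = phi_1 gamma(1) + c_0
  gamma(1) = phi_1 gamma(0) + c_1
Substituting the second into the first: gamma(0) (1 - phi_1^2) = c_0 + phi_1 c_1, so
  gamma(0) = (c_0 + phi_1 c_1) / (1 - phi_1^2) = (5.070868 + (-0.101)(1.07988)) / (1 - (-0.101)^2) = 4.9618 / 0.989799 = 5.012937.
  gamma(1) = phi_1 gamma(0) + c_1 = (-0.101)(5.012937) + (1.07988) = 0.573573.
Therefore gamma(1) = 0.5736 (to 4 decimal places).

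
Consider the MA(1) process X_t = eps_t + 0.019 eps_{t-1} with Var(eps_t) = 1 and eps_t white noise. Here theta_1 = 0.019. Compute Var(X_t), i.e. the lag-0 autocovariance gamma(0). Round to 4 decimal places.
\gamma(0) = 1.0004

For an MA(q) process X_t = eps_t + sum_i theta_i eps_{t-i} with
Var(eps_t) = sigma^2, the variance is
  gamma(0) = sigma^2 * (1 + sum_i theta_i^2).
  sum_i theta_i^2 = (0.019)^2 = 0.000361.
  gamma(0) = 1 * (1 + 0.000361) = 1 * 1.000361 = 1.000361, which rounds to 1.0004.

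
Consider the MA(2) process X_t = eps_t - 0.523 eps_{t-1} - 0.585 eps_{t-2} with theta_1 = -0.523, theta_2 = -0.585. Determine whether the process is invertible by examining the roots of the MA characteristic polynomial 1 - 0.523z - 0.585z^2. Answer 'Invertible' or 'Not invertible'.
\text{Not invertible}

The MA(q) characteristic polynomial is P(z) = 1 - 0.523z - 0.585z^2.
Invertibility requires all roots to lie outside the unit circle, i.e. |z| > 1 for every root.
Set 1 + (-0.523) z + (-0.585) z^2 = 0, i.e. a z^2 + b z + c = 0 with a = -0.585, b = -0.523, c = 1.
Discriminant D = b^2 - 4ac = (-0.523)^2 - 4*(-0.585)*1 = 0.273529 - (-2.34) = 2.613529.
D >= 0, so the roots are real: z = (-b +/- sqrt(D)) / (2a) = (0.523 +/- 1.616641) / (-1.17).
  z_1 = (0.523 + 1.616641) / (-1.17) = -1.8288,   |z_1| = 1.8288.
  z_2 = (0.523 - 1.616641) / (-1.17) = 0.9347,   |z_2| = 0.9347.
Moduli of all roots: 1.8288, 0.9347.
All moduli strictly greater than 1? No.
Verdict: Not invertible.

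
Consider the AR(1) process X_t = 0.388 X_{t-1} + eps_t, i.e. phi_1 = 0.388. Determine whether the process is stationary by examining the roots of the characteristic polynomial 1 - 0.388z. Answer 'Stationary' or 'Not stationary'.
\text{Stationary}

The AR(p) characteristic polynomial is P(z) = 1 - 0.388z.
Stationarity requires all roots to lie outside the unit circle, i.e. |z| > 1 for every root.
This is linear in z: 1 + (-0.388) z = 0  =>  z = -1/(-0.388) = 2.57732,  |z| = 2.57732.
Moduli of all roots: 2.5773.
All moduli strictly greater than 1? Yes.
Verdict: Stationary.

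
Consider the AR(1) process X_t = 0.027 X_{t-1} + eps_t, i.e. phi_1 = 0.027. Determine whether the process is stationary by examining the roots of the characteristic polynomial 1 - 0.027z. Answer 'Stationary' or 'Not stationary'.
\text{Stationary}

The AR(p) characteristic polynomial is P(z) = 1 - 0.027z.
Stationarity requires all roots to lie outside the unit circle, i.e. |z| > 1 for every root.
This is linear in z: 1 + (-0.027) z = 0  =>  z = -1/(-0.027) = 37.037037,  |z| = 37.037037.
Moduli of all roots: 37.0370.
All moduli strictly greater than 1? Yes.
Verdict: Stationary.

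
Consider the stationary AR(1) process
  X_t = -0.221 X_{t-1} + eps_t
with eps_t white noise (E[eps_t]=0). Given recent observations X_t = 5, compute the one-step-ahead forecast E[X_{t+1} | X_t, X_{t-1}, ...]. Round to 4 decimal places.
E[X_{t+1} \mid \mathcal F_t] = -1.1050

For an AR(p) model X_t = c + sum_i phi_i X_{t-i} + eps_t, the
one-step-ahead conditional mean is
  E[X_{t+1} | X_t, ...] = c + sum_i phi_i X_{t+1-i}.
Substitute known values:
  E[X_{t+1} | ...] = (-0.221) * (5)
                   = -1.1050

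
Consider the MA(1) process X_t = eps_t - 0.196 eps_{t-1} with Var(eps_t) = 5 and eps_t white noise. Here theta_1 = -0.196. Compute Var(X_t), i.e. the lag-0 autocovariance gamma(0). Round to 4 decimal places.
\gamma(0) = 5.1921

For an MA(q) process X_t = eps_t + sum_i theta_i eps_{t-i} with
Var(eps_t) = sigma^2, the variance is
  gamma(0) = sigma^2 * (1 + sum_i theta_i^2).
  sum_i theta_i^2 = (-0.196)^2 = 0.038416.
  gamma(0) = 5 * (1 + 0.038416) = 5 * 1.038416 = 5.19208, which rounds to 5.1921.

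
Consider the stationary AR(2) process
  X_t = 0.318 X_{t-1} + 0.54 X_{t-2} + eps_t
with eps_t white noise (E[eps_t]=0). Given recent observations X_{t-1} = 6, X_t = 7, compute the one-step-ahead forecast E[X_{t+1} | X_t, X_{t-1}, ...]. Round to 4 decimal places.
E[X_{t+1} \mid \mathcal F_t] = 5.4660

For an AR(p) model X_t = c + sum_i phi_i X_{t-i} + eps_t, the
one-step-ahead conditional mean is
  E[X_{t+1} | X_t, ...] = c + sum_i phi_i X_{t+1-i}.
Substitute known values:
  E[X_{t+1} | ...] = (0.318) * (7) + (0.54) * (6)
                   = 5.4660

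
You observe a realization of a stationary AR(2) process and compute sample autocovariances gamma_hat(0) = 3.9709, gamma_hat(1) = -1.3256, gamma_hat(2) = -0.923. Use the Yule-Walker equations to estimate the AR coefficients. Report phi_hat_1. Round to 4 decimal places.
\hat\phi_{1} = -0.4630

The Yule-Walker equations for an AR(p) process read, in matrix form,
  Gamma_p phi = r_p,   with   (Gamma_p)_{ij} = gamma(|i - j|),
                       (r_p)_i = gamma(i),   i,j = 1..p.
Substitute the sample gammas (Toeplitz matrix and right-hand side of size 2):
  Gamma_p = [[3.9709, -1.3256], [-1.3256, 3.9709]]
  r_p     = [-1.3256, -0.923]
Written out:
  3.9709 phi_1 - 1.3256 phi_2 = -1.3256
  -1.3256 phi_1 + 3.9709 phi_2 = -0.923
Solve by Cramer's rule:
  det = gamma(0)^2 - gamma(1)^2 = (3.9709)^2 - (-1.3256)^2 = 15.76804681 - 1.75721536 = 14.01083145
  phi_hat_1 = [gamma(1) gamma(0) - gamma(1) gamma(2)] / det = [(-1.3256)(3.9709) - (-1.3256)(-0.923)] / 14.01083145 = -6.48735384 / 14.01083145 = -0.463
  phi_hat_2 = [gamma(0) gamma(2) - gamma(1)^2] / det = [(3.9709)(-0.923) - (-1.3256)^2] / 14.01083145 = -5.42235606 / 14.01083145 = -0.387
So phi_hat = [-0.4630, -0.3870].
Therefore phi_hat_1 = -0.4630.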